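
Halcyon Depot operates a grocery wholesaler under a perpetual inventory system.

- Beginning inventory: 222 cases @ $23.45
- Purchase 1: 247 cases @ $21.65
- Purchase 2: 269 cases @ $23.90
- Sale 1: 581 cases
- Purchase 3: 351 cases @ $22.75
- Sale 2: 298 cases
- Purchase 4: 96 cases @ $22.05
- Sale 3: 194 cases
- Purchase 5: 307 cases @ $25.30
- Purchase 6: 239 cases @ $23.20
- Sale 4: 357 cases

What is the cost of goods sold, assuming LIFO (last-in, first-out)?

COGS = $32,988.40

Sale 1 (581) [LIFO — newest first]: 269 @ $23.90 + 247 @ $21.65 + 65 @ $23.45 = $13,300.90
Sale 2 (298) [LIFO — newest first]: 298 @ $22.75 = $6,779.50
Sale 3 (194) [LIFO — newest first]: 96 @ $22.05 + 53 @ $22.75 + 45 @ $23.45 = $4,377.80
Sale 4 (357) [LIFO — newest first]: 239 @ $23.20 + 118 @ $25.30 = $8,530.20
Total COGS = $13,300.90 + $6,779.50 + $4,377.80 + $8,530.20 = $32,988.40
Ending inventory: 112 @ $23.45 + 189 @ $25.30 = $7,408.10
Check: goods available $40,396.50 = COGS $32,988.40 + ending $7,408.10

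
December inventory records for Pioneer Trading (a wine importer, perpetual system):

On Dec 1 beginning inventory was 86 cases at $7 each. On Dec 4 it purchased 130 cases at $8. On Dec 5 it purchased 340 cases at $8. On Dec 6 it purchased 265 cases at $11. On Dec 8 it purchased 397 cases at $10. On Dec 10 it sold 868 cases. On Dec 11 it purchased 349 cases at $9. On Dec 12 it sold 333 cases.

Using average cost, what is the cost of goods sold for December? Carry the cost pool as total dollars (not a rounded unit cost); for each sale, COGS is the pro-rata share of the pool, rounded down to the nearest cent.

COGS = $11,051.11

After Dec 1: 86 on hand, pool $602.00 (≈ $7.0000 each)
After Dec 4: 216 on hand, pool $1,642.00 (≈ $7.6019 each)
After Dec 5: 556 on hand, pool $4,362.00 (≈ $7.8453 each)
After Dec 6: 821 on hand, pool $7,277.00 (≈ $8.8636 each)
After Dec 8: 1218 on hand, pool $11,247.00 (≈ $9.2340 each)
Dec 10, sell 868: 868/1218 × $11,247.00 → $8,015.10
After Dec 11: 699 on hand, pool $6,372.90 (≈ $9.1172 each)
Dec 12, sell 333: 333/699 × $6,372.90 → $3,036.01
Total COGS = $8,015.10 + $3,036.01 = $11,051.11
Ending inventory (cost pool remaining) = $3,336.89
Check: goods available $14,388.00 = COGS $11,051.11 + ending $3,336.89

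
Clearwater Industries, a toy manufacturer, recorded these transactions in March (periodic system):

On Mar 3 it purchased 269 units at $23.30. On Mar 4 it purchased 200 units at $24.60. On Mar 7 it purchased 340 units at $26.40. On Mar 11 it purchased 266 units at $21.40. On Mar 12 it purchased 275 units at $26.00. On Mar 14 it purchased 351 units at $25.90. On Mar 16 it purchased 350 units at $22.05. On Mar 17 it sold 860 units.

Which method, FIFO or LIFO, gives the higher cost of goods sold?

FIFO

FIFO COGS: 269 @ $23.30 + 200 @ $24.60 + 340 @ $26.40 + 51 @ $21.40 = $21,255.10
LIFO COGS: 350 @ $22.05 + 351 @ $25.90 + 159 @ $26.00 = $20,942.40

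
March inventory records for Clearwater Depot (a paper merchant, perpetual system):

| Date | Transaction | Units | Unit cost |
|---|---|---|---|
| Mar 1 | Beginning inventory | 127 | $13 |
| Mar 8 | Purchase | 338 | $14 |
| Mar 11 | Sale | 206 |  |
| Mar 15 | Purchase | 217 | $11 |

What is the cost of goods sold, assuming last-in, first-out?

COGS = $2,884

Mar 11, 206 sold [LIFO — newest first]: 206 @ $14 = $2,884
Ending inventory: 127 @ $13 + 132 @ $14 + 217 @ $11 = $5,886
Check: goods available $8,770 = COGS $2,884 + ending $5,886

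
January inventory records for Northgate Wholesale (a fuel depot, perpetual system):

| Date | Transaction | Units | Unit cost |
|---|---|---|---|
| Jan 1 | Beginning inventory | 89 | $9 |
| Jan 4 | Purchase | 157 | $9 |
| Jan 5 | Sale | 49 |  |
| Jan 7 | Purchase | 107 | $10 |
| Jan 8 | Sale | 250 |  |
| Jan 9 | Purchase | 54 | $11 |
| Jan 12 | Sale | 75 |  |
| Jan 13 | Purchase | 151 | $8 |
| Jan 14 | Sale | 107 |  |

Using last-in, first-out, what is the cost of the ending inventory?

Jan 5, 49 sold [LIFO — newest first]: 49 @ $9 = $441
Jan 8, 250 sold [LIFO — newest first]: 107 @ $10 + 108 @ $9 + 35 @ $9 = $2,357
Jan 12, 75 sold [LIFO — newest first]: 54 @ $11 + 21 @ $9 = $783
Jan 14, 107 sold [LIFO — newest first]: 107 @ $8 = $856
Total COGS = $441 + $2,357 + $783 + $856 = $4,437
Ending inventory: 33 @ $9 + 44 @ $8 = $649
Check: goods available $5,086 = COGS $4,437 + ending $649

Ending inventory = $649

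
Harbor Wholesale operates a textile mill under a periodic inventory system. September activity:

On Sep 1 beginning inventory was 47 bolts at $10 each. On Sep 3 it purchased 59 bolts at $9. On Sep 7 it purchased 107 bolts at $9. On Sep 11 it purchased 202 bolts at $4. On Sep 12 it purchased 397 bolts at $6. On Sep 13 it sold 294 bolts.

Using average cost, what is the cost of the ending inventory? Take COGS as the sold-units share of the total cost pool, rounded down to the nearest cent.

Ending inventory = $3,287.90

Sep 13, sell 294: 294/812 × $5,154.00 → $1,866.10
Ending inventory (cost pool remaining) = $3,287.90
Check: goods available $5,154.00 = COGS $1,866.10 + ending $3,287.90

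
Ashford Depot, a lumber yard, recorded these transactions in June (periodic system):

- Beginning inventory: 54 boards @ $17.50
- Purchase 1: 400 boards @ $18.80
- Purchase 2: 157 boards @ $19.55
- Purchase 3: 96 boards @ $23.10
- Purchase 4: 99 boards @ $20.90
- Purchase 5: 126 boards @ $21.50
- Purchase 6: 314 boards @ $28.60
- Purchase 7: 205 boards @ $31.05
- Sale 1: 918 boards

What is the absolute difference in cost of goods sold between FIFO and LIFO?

$5,637.20

FIFO COGS: 54 @ $17.50 + 400 @ $18.80 + 157 @ $19.55 + 96 @ $23.10 + 99 @ $20.90 + 112 @ $21.50 = $18,229.05
LIFO COGS: 205 @ $31.05 + 314 @ $28.60 + 126 @ $21.50 + 99 @ $20.90 + 96 @ $23.10 + 78 @ $19.55 = $23,866.25
Difference = |$18,229.05 − $23,866.25| = $5,637.20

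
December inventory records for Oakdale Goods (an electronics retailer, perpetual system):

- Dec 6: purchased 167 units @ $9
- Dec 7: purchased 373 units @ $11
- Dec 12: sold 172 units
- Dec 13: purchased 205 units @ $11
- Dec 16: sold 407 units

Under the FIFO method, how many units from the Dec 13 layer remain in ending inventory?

Dec 12, 172 sold [FIFO — oldest first]: 167 @ $9 + 5 @ $11 = $1,558
Dec 16, 407 sold [FIFO — oldest first]: 368 @ $11 + 39 @ $11 = $4,477
Total COGS = $1,558 + $4,477 = $6,035
Ending inventory: 166 @ $11 = $1,826

166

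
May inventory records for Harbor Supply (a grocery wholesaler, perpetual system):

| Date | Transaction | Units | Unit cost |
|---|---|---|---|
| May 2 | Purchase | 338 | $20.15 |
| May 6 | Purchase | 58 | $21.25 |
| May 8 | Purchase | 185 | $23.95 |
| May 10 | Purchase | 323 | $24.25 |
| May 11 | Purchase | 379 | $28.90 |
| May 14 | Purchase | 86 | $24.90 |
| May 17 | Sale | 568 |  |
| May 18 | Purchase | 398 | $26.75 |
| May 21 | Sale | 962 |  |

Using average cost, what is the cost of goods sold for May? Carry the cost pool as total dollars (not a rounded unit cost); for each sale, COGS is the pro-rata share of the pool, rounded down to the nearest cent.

After May 2: 338 on hand, pool $6,810.70 (≈ $20.1500 each)
After May 6: 396 on hand, pool $8,043.20 (≈ $20.3111 each)
After May 8: 581 on hand, pool $12,473.95 (≈ $21.4698 each)
After May 10: 904 on hand, pool $20,306.70 (≈ $22.4632 each)
After May 11: 1283 on hand, pool $31,259.80 (≈ $24.3646 each)
After May 14: 1369 on hand, pool $33,401.20 (≈ $24.3982 each)
May 17, sell 568: 568/1369 × $33,401.20 → $13,858.20
After May 18: 1199 on hand, pool $30,189.50 (≈ $25.1789 each)
May 21, sell 962: 962/1199 × $30,189.50 → $24,222.10
Total COGS = $13,858.20 + $24,222.10 = $38,080.30
Ending inventory (cost pool remaining) = $5,967.40

COGS = $38,080.30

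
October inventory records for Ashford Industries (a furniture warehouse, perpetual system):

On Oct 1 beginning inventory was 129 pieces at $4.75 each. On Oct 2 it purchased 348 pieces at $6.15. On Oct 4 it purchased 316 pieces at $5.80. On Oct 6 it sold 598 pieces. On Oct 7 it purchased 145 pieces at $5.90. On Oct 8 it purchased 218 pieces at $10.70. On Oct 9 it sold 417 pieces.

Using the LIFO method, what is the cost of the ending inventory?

Oct 6, 598 sold [LIFO — newest first]: 316 @ $5.80 + 282 @ $6.15 = $3,567.10
Oct 9, 417 sold [LIFO — newest first]: 218 @ $10.70 + 145 @ $5.90 + 54 @ $6.15 = $3,520.20
Total COGS = $3,567.10 + $3,520.20 = $7,087.30
Ending inventory: 129 @ $4.75 + 12 @ $6.15 = $686.55

Ending inventory = $686.55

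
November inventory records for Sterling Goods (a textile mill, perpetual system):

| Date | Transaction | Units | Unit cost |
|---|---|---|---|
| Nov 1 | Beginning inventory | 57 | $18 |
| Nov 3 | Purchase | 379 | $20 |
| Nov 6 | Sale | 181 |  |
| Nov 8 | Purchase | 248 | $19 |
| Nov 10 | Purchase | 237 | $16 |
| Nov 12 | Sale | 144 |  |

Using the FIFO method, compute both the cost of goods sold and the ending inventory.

Nov 6, 181 sold [FIFO — oldest first]: 57 @ $18 + 124 @ $20 = $3,506
Nov 12, 144 sold [FIFO — oldest first]: 144 @ $20 = $2,880
Total COGS = $3,506 + $2,880 = $6,386
Ending inventory: 111 @ $20 + 248 @ $19 + 237 @ $16 = $10,724

COGS = $6,386; ending inventory = $10,724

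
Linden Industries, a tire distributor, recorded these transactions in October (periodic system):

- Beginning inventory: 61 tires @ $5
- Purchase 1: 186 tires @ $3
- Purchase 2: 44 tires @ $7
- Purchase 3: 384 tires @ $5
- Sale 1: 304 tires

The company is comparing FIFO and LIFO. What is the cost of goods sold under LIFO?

FIFO COGS: 61 @ $5 + 186 @ $3 + 44 @ $7 + 13 @ $5 = $1,236
LIFO COGS: 304 @ $5 = $1,520

COGS = $1,520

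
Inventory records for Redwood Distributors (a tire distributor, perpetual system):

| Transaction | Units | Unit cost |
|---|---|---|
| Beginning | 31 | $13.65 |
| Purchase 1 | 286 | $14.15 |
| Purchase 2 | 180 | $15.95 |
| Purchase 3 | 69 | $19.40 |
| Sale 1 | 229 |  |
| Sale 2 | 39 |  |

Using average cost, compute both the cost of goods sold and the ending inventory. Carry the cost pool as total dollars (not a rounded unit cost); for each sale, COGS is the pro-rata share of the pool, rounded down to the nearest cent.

COGS = $4,109.79; ending inventory = $4,569.86

After Beginning: 31 on hand, pool $423.15 (≈ $13.6500 each)
After Purchase 1: 317 on hand, pool $4,470.05 (≈ $14.1011 each)
After Purchase 2: 497 on hand, pool $7,341.05 (≈ $14.7707 each)
After Purchase 3: 566 on hand, pool $8,679.65 (≈ $15.3351 each)
Sale 1, sell 229: 229/566 × $8,679.65 → $3,511.73
Sale 2, sell 39: 39/337 × $5,167.92 → $598.06
Total COGS = $3,511.73 + $598.06 = $4,109.79
Ending inventory (cost pool remaining) = $4,569.86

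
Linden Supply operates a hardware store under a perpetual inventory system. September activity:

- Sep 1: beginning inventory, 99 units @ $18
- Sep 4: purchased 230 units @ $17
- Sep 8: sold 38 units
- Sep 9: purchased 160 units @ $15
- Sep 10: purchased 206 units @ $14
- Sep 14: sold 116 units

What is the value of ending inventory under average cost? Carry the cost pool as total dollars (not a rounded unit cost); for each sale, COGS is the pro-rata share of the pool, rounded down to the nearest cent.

After Sep 1: 99 on hand, pool $1,782.00 (≈ $18.0000 each)
After Sep 4: 329 on hand, pool $5,692.00 (≈ $17.3009 each)
Sep 8, sell 38: 38/329 × $5,692.00 → $657.43
After Sep 9: 451 on hand, pool $7,434.57 (≈ $16.4846 each)
After Sep 10: 657 on hand, pool $10,318.57 (≈ $15.7056 each)
Sep 14, sell 116: 116/657 × $10,318.57 → $1,821.84
Total COGS = $657.43 + $1,821.84 = $2,479.27
Ending inventory (cost pool remaining) = $8,496.73
Check: goods available $10,976.00 = COGS $2,479.27 + ending $8,496.73

Ending inventory = $8,496.73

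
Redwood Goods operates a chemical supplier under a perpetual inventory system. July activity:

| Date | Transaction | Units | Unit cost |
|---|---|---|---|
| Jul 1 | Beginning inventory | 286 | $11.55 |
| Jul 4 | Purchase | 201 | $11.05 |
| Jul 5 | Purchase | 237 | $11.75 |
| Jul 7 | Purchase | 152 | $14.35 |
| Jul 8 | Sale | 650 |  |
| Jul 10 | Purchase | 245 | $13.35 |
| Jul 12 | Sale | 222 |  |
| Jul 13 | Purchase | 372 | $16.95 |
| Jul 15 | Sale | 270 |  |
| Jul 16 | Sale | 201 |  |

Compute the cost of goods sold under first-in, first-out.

Jul 8, 650 sold [FIFO — oldest first]: 286 @ $11.55 + 201 @ $11.05 + 163 @ $11.75 = $7,439.60
Jul 12, 222 sold [FIFO — oldest first]: 74 @ $11.75 + 148 @ $14.35 = $2,993.30
Jul 15, 270 sold [FIFO — oldest first]: 4 @ $14.35 + 245 @ $13.35 + 21 @ $16.95 = $3,684.10
Jul 16, 201 sold [FIFO — oldest first]: 201 @ $16.95 = $3,406.95
Total COGS = $7,439.60 + $2,993.30 + $3,684.10 + $3,406.95 = $17,523.95
Ending inventory: 150 @ $16.95 = $2,542.50
Check: goods available $20,066.45 = COGS $17,523.95 + ending $2,542.50

COGS = $17,523.95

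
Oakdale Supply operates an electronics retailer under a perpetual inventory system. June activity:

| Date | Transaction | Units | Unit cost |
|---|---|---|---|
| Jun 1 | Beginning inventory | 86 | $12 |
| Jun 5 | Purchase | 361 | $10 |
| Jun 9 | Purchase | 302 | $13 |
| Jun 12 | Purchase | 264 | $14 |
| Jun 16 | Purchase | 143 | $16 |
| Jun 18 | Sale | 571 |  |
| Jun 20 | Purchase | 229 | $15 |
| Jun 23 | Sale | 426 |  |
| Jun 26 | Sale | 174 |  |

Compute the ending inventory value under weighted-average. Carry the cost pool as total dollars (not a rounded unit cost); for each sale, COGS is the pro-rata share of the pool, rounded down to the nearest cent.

After Jun 1: 86 on hand, pool $1,032.00 (≈ $12.0000 each)
After Jun 5: 447 on hand, pool $4,642.00 (≈ $10.3848 each)
After Jun 9: 749 on hand, pool $8,568.00 (≈ $11.4393 each)
After Jun 12: 1013 on hand, pool $12,264.00 (≈ $12.1066 each)
After Jun 16: 1156 on hand, pool $14,552.00 (≈ $12.5882 each)
Jun 18, sell 571: 571/1156 × $14,552.00 → $7,187.88
After Jun 20: 814 on hand, pool $10,799.12 (≈ $13.2667 each)
Jun 23, sell 426: 426/814 × $10,799.12 → $5,651.62
Jun 26, sell 174: 174/388 × $5,147.50 → $2,308.41
Total COGS = $7,187.88 + $5,651.62 + $2,308.41 = $15,147.91
Ending inventory (cost pool remaining) = $2,839.09

Ending inventory = $2,839.09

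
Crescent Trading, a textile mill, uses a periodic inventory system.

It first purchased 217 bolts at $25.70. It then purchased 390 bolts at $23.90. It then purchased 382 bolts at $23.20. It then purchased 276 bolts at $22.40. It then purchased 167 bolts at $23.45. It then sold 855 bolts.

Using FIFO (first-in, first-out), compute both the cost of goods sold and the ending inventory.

Sale 1 (855) [FIFO — oldest first]: 217 @ $25.70 + 390 @ $23.90 + 248 @ $23.20 = $20,651.50
Ending inventory: 134 @ $23.20 + 276 @ $22.40 + 167 @ $23.45 = $13,207.35

COGS = $20,651.50; ending inventory = $13,207.35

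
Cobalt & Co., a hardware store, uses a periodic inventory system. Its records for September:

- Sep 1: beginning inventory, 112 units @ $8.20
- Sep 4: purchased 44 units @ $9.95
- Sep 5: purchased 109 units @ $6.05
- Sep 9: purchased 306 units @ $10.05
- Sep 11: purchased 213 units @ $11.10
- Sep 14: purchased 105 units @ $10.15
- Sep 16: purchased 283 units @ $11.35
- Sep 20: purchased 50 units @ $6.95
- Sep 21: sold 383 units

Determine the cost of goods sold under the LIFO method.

Sep 21, 383 sold [LIFO — newest first]: 50 @ $6.95 + 283 @ $11.35 + 50 @ $10.15 = $4,067.05
Ending inventory: 112 @ $8.20 + 44 @ $9.95 + 109 @ $6.05 + 306 @ $10.05 + 213 @ $11.10 + 55 @ $10.15 = $8,013.50
Check: goods available $12,080.55 = COGS $4,067.05 + ending $8,013.50

COGS = $4,067.05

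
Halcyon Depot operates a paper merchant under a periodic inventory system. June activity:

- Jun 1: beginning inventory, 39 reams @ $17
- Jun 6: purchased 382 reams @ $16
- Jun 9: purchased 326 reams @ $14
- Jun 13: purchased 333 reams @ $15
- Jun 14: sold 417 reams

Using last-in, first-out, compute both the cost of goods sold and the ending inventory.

Jun 14, 417 sold [LIFO — newest first]: 333 @ $15 + 84 @ $14 = $6,171
Ending inventory: 39 @ $17 + 382 @ $16 + 242 @ $14 = $10,163
Check: goods available $16,334 = COGS $6,171 + ending $10,163

COGS = $6,171; ending inventory = $10,163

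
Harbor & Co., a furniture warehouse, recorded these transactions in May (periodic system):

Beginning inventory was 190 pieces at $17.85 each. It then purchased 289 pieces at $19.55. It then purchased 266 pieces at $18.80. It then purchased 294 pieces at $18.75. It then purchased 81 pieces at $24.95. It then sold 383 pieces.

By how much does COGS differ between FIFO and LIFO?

$519.20

FIFO COGS: 190 @ $17.85 + 193 @ $19.55 = $7,164.65
LIFO COGS: 81 @ $24.95 + 294 @ $18.75 + 8 @ $18.80 = $7,683.85
Difference = |$7,164.65 − $7,683.85| = $519.20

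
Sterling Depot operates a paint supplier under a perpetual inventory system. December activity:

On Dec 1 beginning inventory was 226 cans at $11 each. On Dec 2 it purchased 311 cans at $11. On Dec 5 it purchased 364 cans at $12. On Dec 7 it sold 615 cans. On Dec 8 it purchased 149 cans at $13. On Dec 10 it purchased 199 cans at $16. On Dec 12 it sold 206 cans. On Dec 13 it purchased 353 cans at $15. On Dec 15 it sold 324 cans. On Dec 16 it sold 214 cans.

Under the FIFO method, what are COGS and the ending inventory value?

Dec 7, 615 sold [FIFO — oldest first]: 226 @ $11 + 311 @ $11 + 78 @ $12 = $6,843
Dec 12, 206 sold [FIFO — oldest first]: 206 @ $12 = $2,472
Dec 15, 324 sold [FIFO — oldest first]: 80 @ $12 + 149 @ $13 + 95 @ $16 = $4,417
Dec 16, 214 sold [FIFO — oldest first]: 104 @ $16 + 110 @ $15 = $3,314
Total COGS = $6,843 + $2,472 + $4,417 + $3,314 = $17,046
Ending inventory: 243 @ $15 = $3,645

COGS = $17,046; ending inventory = $3,645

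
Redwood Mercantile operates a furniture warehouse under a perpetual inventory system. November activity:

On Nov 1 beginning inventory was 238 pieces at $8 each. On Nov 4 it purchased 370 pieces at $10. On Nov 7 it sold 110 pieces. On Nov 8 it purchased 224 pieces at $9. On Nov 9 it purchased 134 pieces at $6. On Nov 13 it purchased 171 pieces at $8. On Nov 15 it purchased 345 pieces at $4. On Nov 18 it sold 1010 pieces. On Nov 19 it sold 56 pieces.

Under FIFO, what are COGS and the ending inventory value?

COGS = $9,948; ending inventory = $1,224

Nov 7, 110 sold [FIFO — oldest first]: 110 @ $8 = $880
Nov 18, 1010 sold [FIFO — oldest first]: 128 @ $8 + 370 @ $10 + 224 @ $9 + 134 @ $6 + 154 @ $8 = $8,776
Nov 19, 56 sold [FIFO — oldest first]: 17 @ $8 + 39 @ $4 = $292
Total COGS = $880 + $8,776 + $292 = $9,948
Ending inventory: 306 @ $4 = $1,224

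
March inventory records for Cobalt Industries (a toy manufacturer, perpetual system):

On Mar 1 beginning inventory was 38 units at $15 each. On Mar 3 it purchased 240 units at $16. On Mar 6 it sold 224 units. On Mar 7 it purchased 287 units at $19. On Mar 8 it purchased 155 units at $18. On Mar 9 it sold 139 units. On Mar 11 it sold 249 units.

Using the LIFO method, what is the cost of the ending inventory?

Mar 6, 224 sold [LIFO — newest first]: 224 @ $16 = $3,584
Mar 9, 139 sold [LIFO — newest first]: 139 @ $18 = $2,502
Mar 11, 249 sold [LIFO — newest first]: 16 @ $18 + 233 @ $19 = $4,715
Total COGS = $3,584 + $2,502 + $4,715 = $10,801
Ending inventory: 38 @ $15 + 16 @ $16 + 54 @ $19 = $1,852

Ending inventory = $1,852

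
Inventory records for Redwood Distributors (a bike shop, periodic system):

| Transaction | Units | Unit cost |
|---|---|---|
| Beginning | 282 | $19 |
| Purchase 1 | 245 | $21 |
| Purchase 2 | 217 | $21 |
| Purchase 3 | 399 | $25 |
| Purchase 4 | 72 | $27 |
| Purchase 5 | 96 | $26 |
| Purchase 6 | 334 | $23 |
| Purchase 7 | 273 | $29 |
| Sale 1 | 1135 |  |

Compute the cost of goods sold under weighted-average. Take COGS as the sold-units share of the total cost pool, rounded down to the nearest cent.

COGS = $26,673.09

Sale 1, sell 1135: 1135/1918 × $45,074.00 → $26,673.09
Ending inventory (cost pool remaining) = $18,400.91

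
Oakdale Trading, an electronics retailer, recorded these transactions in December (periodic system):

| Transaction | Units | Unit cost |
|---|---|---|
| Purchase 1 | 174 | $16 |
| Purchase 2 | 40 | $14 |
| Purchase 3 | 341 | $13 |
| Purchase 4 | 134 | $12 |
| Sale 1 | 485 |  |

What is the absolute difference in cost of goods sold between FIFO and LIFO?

$686

FIFO COGS: 174 @ $16 + 40 @ $14 + 271 @ $13 = $6,867
LIFO COGS: 134 @ $12 + 341 @ $13 + 10 @ $14 = $6,181
Difference = |$6,867 − $6,181| = $686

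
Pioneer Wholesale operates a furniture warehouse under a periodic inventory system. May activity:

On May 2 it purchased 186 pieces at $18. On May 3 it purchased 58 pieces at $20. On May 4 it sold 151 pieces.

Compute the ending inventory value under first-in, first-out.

May 4, 151 sold [FIFO — oldest first]: 151 @ $18 = $2,718
Ending inventory: 35 @ $18 + 58 @ $20 = $1,790
Check: goods available $4,508 = COGS $2,718 + ending $1,790

Ending inventory = $1,790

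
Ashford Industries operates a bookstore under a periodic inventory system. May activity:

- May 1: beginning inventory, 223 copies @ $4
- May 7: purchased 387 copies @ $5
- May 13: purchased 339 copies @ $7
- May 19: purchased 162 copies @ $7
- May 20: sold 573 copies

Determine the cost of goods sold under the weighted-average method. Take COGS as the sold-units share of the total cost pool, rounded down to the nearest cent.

May 20, sell 573: 573/1111 × $6,334.00 → $3,266.77
Ending inventory (cost pool remaining) = $3,067.23

COGS = $3,266.77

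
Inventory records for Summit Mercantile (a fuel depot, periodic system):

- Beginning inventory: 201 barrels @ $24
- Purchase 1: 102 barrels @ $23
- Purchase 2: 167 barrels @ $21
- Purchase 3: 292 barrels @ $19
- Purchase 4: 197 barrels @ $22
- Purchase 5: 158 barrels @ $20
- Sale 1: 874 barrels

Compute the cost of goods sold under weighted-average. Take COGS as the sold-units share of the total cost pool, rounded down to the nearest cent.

Sale 1, sell 874: 874/1117 × $23,719.00 → $18,559.00
Ending inventory (cost pool remaining) = $5,160.00

COGS = $18,559.00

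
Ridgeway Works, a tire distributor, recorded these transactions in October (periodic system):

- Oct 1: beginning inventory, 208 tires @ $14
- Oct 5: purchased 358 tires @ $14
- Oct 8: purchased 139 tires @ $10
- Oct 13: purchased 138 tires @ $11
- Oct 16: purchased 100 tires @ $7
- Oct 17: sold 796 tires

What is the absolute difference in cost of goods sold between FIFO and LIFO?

$841

FIFO COGS: 208 @ $14 + 358 @ $14 + 139 @ $10 + 91 @ $11 = $10,315
LIFO COGS: 100 @ $7 + 138 @ $11 + 139 @ $10 + 358 @ $14 + 61 @ $14 = $9,474
Difference = |$10,315 − $9,474| = $841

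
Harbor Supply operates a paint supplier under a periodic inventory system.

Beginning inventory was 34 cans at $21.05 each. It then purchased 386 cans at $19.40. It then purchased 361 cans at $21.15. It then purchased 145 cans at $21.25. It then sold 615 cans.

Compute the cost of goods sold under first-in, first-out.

Sale 1 (615) [FIFO — oldest first]: 34 @ $21.05 + 386 @ $19.40 + 195 @ $21.15 = $12,328.35
Ending inventory: 166 @ $21.15 + 145 @ $21.25 = $6,592.15
Check: goods available $18,920.50 = COGS $12,328.35 + ending $6,592.15

COGS = $12,328.35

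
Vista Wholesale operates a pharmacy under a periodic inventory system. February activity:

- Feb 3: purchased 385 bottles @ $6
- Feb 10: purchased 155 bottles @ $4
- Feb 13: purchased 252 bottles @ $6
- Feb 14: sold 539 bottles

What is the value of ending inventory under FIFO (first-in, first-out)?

Feb 14, 539 sold [FIFO — oldest first]: 385 @ $6 + 154 @ $4 = $2,926
Ending inventory: 1 @ $4 + 252 @ $6 = $1,516

Ending inventory = $1,516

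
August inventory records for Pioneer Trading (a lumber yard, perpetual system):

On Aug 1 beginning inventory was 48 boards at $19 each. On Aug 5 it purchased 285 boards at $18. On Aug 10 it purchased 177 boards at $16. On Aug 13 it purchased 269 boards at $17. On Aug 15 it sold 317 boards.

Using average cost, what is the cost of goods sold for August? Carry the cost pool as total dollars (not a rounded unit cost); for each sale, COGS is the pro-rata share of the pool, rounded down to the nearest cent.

COGS = $5,472.01

After Aug 1: 48 on hand, pool $912.00 (≈ $19.0000 each)
After Aug 5: 333 on hand, pool $6,042.00 (≈ $18.1441 each)
After Aug 10: 510 on hand, pool $8,874.00 (≈ $17.4000 each)
After Aug 13: 779 on hand, pool $13,447.00 (≈ $17.2619 each)
Aug 15, sell 317: 317/779 × $13,447.00 → $5,472.01
Ending inventory (cost pool remaining) = $7,974.99
Check: goods available $13,447.00 = COGS $5,472.01 + ending $7,974.99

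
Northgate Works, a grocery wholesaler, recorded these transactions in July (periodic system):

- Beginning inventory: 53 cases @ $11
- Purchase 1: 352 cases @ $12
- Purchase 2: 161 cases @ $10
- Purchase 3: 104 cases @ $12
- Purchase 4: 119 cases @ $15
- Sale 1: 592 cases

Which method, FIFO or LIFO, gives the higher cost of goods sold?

LIFO

FIFO COGS: 53 @ $11 + 352 @ $12 + 161 @ $10 + 26 @ $12 = $6,729
LIFO COGS: 119 @ $15 + 104 @ $12 + 161 @ $10 + 208 @ $12 = $7,139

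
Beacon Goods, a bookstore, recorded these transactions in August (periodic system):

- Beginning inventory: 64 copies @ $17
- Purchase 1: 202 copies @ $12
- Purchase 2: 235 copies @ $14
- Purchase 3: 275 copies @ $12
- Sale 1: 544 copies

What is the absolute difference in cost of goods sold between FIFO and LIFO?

FIFO COGS: 64 @ $17 + 202 @ $12 + 235 @ $14 + 43 @ $12 = $7,318
LIFO COGS: 275 @ $12 + 235 @ $14 + 34 @ $12 = $6,998
Difference = |$7,318 − $6,998| = $320

$320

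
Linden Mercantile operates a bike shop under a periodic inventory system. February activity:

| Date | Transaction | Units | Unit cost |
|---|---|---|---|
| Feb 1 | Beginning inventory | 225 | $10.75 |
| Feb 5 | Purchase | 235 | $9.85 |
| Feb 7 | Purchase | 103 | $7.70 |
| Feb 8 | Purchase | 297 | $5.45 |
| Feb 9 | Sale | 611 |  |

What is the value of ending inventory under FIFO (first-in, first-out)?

Feb 9, 611 sold [FIFO — oldest first]: 225 @ $10.75 + 235 @ $9.85 + 103 @ $7.70 + 48 @ $5.45 = $5,788.20
Ending inventory: 249 @ $5.45 = $1,357.05
Check: goods available $7,145.25 = COGS $5,788.20 + ending $1,357.05

Ending inventory = $1,357.05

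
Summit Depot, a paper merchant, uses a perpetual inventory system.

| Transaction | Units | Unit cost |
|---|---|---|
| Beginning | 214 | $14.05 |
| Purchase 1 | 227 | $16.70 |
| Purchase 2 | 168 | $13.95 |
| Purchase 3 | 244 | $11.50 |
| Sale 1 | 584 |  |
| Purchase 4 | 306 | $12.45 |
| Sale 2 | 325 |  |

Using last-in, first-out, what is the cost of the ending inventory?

Sale 1 (584) [LIFO — newest first]: 244 @ $11.50 + 168 @ $13.95 + 172 @ $16.70 = $8,022.00
Sale 2 (325) [LIFO — newest first]: 306 @ $12.45 + 19 @ $16.70 = $4,127.00
Total COGS = $8,022.00 + $4,127.00 = $12,149.00
Ending inventory: 214 @ $14.05 + 36 @ $16.70 = $3,607.90
Check: goods available $15,756.90 = COGS $12,149.00 + ending $3,607.90

Ending inventory = $3,607.90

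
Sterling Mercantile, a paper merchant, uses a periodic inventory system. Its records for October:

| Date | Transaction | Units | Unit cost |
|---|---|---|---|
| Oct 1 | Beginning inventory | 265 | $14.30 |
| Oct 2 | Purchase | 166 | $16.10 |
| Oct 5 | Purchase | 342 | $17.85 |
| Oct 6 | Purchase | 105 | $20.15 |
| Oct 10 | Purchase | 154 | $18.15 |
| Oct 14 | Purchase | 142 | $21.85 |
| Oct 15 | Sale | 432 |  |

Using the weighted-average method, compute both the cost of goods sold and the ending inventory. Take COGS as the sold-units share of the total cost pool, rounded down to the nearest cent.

Oct 15, sell 432: 432/1174 × $20,580.35 → $7,573.00
Ending inventory (cost pool remaining) = $13,007.35
Check: goods available $20,580.35 = COGS $7,573.00 + ending $13,007.35

COGS = $7,573.00; ending inventory = $13,007.35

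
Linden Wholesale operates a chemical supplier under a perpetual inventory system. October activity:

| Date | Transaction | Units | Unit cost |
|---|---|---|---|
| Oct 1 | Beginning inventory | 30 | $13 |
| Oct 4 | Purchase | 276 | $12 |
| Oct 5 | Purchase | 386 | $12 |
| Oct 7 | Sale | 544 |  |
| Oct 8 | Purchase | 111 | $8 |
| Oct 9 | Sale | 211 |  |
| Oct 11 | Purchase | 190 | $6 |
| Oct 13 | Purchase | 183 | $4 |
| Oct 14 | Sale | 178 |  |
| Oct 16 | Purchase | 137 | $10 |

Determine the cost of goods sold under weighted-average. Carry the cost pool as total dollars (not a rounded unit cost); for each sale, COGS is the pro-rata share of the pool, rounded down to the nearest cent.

COGS = $9,727.82

After Oct 1: 30 on hand, pool $390.00 (≈ $13.0000 each)
After Oct 4: 306 on hand, pool $3,702.00 (≈ $12.0980 each)
After Oct 5: 692 on hand, pool $8,334.00 (≈ $12.0434 each)
Oct 7, sell 544: 544/692 × $8,334.00 → $6,551.58
After Oct 8: 259 on hand, pool $2,670.42 (≈ $10.3105 each)
Oct 9, sell 211: 211/259 × $2,670.42 → $2,175.51
After Oct 11: 238 on hand, pool $1,634.91 (≈ $6.8694 each)
After Oct 13: 421 on hand, pool $2,366.91 (≈ $5.6221 each)
Oct 14, sell 178: 178/421 × $2,366.91 → $1,000.73
After Oct 16: 380 on hand, pool $2,736.18 (≈ $7.2005 each)
Total COGS = $6,551.58 + $2,175.51 + $1,000.73 = $9,727.82
Ending inventory (cost pool remaining) = $2,736.18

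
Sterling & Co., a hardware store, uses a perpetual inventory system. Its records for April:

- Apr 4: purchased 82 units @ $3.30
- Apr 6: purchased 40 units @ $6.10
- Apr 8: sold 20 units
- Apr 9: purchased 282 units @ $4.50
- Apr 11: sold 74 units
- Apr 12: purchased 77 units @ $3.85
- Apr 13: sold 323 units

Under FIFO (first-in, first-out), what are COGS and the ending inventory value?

Apr 8, 20 sold [FIFO — oldest first]: 20 @ $3.30 = $66.00
Apr 11, 74 sold [FIFO — oldest first]: 62 @ $3.30 + 12 @ $6.10 = $277.80
Apr 13, 323 sold [FIFO — oldest first]: 28 @ $6.10 + 282 @ $4.50 + 13 @ $3.85 = $1,489.85
Total COGS = $66.00 + $277.80 + $1,489.85 = $1,833.65
Ending inventory: 64 @ $3.85 = $246.40
Check: goods available $2,080.05 = COGS $1,833.65 + ending $246.40

COGS = $1,833.65; ending inventory = $246.40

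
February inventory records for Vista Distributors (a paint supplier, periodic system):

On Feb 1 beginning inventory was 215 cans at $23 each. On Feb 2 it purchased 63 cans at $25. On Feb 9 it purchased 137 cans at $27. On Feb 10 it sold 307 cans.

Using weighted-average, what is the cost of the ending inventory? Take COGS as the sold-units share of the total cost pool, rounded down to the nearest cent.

Ending inventory = $2,659.41

Feb 10, sell 307: 307/415 × $10,219.00 → $7,559.59
Ending inventory (cost pool remaining) = $2,659.41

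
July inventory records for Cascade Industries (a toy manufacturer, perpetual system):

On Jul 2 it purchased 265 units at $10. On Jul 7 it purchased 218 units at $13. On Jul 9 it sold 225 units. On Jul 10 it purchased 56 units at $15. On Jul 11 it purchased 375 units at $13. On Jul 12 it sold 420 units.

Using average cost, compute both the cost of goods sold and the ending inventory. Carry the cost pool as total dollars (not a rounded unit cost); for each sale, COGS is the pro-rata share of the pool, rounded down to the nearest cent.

COGS = $7,824.06; ending inventory = $3,374.94

After Jul 2: 265 on hand, pool $2,650.00 (≈ $10.0000 each)
After Jul 7: 483 on hand, pool $5,484.00 (≈ $11.3540 each)
Jul 9, sell 225: 225/483 × $5,484.00 → $2,554.65
After Jul 10: 314 on hand, pool $3,769.35 (≈ $12.0043 each)
After Jul 11: 689 on hand, pool $8,644.35 (≈ $12.5462 each)
Jul 12, sell 420: 420/689 × $8,644.35 → $5,269.41
Total COGS = $2,554.65 + $5,269.41 = $7,824.06
Ending inventory (cost pool remaining) = $3,374.94
Check: goods available $11,199.00 = COGS $7,824.06 + ending $3,374.94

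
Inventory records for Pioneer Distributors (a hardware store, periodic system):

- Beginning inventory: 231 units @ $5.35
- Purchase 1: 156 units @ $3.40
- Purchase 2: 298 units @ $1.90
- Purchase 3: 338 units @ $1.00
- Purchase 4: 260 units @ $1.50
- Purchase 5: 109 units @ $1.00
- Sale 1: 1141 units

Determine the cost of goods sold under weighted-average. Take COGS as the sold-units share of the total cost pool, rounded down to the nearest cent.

COGS = $2,597.94

Sale 1, sell 1141: 1141/1392 × $3,169.45 → $2,597.94
Ending inventory (cost pool remaining) = $571.51
Check: goods available $3,169.45 = COGS $2,597.94 + ending $571.51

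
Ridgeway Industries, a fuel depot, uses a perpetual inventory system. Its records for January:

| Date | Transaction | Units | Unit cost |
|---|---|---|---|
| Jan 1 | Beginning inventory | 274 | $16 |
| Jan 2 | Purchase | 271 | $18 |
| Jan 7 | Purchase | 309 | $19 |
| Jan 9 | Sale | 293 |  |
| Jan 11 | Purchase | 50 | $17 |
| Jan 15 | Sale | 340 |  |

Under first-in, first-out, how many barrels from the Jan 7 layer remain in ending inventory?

221

Jan 9, 293 sold [FIFO — oldest first]: 274 @ $16 + 19 @ $18 = $4,726
Jan 15, 340 sold [FIFO — oldest first]: 252 @ $18 + 88 @ $19 = $6,208
Total COGS = $4,726 + $6,208 = $10,934
Ending inventory: 221 @ $19 + 50 @ $17 = $5,049
Check: goods available $15,983 = COGS $10,934 + ending $5,049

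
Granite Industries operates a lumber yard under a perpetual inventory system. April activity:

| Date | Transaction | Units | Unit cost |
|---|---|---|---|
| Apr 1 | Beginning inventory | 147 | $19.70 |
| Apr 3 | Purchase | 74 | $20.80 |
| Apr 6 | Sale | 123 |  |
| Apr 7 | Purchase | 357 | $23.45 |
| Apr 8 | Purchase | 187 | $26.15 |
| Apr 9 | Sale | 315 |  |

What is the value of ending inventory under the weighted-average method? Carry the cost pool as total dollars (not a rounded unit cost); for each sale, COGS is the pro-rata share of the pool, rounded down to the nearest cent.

After Apr 1: 147 on hand, pool $2,895.90 (≈ $19.7000 each)
After Apr 3: 221 on hand, pool $4,435.10 (≈ $20.0683 each)
Apr 6, sell 123: 123/221 × $4,435.10 → $2,468.40
After Apr 7: 455 on hand, pool $10,338.35 (≈ $22.7216 each)
After Apr 8: 642 on hand, pool $15,228.40 (≈ $23.7202 each)
Apr 9, sell 315: 315/642 × $15,228.40 → $7,471.87
Total COGS = $2,468.40 + $7,471.87 = $9,940.27
Ending inventory (cost pool remaining) = $7,756.53

Ending inventory = $7,756.53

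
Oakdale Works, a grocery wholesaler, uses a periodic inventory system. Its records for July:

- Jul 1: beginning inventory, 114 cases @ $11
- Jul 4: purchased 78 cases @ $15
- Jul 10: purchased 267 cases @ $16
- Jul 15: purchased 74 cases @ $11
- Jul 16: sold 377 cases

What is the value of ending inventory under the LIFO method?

Ending inventory = $1,884

Jul 16, 377 sold [LIFO — newest first]: 74 @ $11 + 267 @ $16 + 36 @ $15 = $5,626
Ending inventory: 114 @ $11 + 42 @ $15 = $1,884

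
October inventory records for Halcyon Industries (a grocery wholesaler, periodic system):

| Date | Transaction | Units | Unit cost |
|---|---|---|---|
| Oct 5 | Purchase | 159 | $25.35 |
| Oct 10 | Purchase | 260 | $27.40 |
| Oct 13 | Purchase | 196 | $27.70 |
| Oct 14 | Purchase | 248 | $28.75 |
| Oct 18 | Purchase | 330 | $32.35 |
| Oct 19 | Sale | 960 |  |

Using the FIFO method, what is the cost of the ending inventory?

Oct 19, 960 sold [FIFO — oldest first]: 159 @ $25.35 + 260 @ $27.40 + 196 @ $27.70 + 248 @ $28.75 + 97 @ $32.35 = $26,851.80
Ending inventory: 233 @ $32.35 = $7,537.55

Ending inventory = $7,537.55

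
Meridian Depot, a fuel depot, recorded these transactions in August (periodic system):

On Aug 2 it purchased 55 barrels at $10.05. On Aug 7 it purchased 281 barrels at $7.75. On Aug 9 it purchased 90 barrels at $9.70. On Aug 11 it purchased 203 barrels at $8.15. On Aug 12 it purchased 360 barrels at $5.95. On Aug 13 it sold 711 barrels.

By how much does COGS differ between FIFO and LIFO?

$626.90

FIFO COGS: 55 @ $10.05 + 281 @ $7.75 + 90 @ $9.70 + 203 @ $8.15 + 82 @ $5.95 = $5,745.85
LIFO COGS: 360 @ $5.95 + 203 @ $8.15 + 90 @ $9.70 + 58 @ $7.75 = $5,118.95
Difference = |$5,745.85 − $5,118.95| = $626.90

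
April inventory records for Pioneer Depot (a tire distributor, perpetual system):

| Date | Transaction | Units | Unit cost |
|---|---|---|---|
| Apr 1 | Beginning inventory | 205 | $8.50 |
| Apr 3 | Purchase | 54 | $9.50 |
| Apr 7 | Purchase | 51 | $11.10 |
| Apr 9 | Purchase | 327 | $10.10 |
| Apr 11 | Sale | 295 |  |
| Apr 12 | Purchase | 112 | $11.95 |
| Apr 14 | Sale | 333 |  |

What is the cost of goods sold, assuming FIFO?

Apr 11, 295 sold [FIFO — oldest first]: 205 @ $8.50 + 54 @ $9.50 + 36 @ $11.10 = $2,655.10
Apr 14, 333 sold [FIFO — oldest first]: 15 @ $11.10 + 318 @ $10.10 = $3,378.30
Total COGS = $2,655.10 + $3,378.30 = $6,033.40
Ending inventory: 9 @ $10.10 + 112 @ $11.95 = $1,429.30

COGS = $6,033.40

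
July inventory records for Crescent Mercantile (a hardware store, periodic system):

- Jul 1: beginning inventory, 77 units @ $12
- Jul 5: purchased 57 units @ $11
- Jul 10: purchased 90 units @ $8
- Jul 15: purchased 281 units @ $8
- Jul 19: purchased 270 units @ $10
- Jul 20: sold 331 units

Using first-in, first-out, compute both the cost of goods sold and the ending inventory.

COGS = $3,127; ending inventory = $4,092

Jul 20, 331 sold [FIFO — oldest first]: 77 @ $12 + 57 @ $11 + 90 @ $8 + 107 @ $8 = $3,127
Ending inventory: 174 @ $8 + 270 @ $10 = $4,092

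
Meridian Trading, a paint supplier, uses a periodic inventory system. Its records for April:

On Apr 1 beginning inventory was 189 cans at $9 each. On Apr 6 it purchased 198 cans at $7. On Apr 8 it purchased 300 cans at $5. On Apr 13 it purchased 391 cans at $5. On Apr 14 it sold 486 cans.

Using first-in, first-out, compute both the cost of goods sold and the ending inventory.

Apr 14, 486 sold [FIFO — oldest first]: 189 @ $9 + 198 @ $7 + 99 @ $5 = $3,582
Ending inventory: 201 @ $5 + 391 @ $5 = $2,960

COGS = $3,582; ending inventory = $2,960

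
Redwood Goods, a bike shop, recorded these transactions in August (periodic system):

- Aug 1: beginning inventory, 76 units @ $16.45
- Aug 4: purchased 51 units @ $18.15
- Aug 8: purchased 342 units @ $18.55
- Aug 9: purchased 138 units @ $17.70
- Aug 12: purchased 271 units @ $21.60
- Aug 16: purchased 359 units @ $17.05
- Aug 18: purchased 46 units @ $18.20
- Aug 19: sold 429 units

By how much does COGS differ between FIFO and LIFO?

$301.40

FIFO COGS: 76 @ $16.45 + 51 @ $18.15 + 302 @ $18.55 = $7,777.95
LIFO COGS: 46 @ $18.20 + 359 @ $17.05 + 24 @ $21.60 = $7,476.55
Difference = |$7,777.95 − $7,476.55| = $301.40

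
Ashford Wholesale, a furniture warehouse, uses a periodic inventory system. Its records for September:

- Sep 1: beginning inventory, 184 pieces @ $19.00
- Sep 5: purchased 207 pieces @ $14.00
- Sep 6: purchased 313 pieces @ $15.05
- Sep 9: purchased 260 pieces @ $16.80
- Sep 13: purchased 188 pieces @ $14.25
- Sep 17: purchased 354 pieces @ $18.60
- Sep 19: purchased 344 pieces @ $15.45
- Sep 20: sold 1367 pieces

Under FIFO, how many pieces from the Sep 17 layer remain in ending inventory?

Sep 20, 1367 sold [FIFO — oldest first]: 184 @ $19.00 + 207 @ $14.00 + 313 @ $15.05 + 260 @ $16.80 + 188 @ $14.25 + 215 @ $18.60 = $22,150.65
Ending inventory: 139 @ $18.60 + 344 @ $15.45 = $7,900.20

139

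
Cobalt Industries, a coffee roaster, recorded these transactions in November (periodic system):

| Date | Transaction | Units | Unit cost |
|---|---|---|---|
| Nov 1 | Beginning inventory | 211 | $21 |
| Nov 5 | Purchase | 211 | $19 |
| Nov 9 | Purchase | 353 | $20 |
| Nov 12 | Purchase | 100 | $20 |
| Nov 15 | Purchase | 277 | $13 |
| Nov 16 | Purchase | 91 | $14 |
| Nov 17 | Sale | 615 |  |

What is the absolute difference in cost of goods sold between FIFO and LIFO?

FIFO COGS: 211 @ $21 + 211 @ $19 + 193 @ $20 = $12,300
LIFO COGS: 91 @ $14 + 277 @ $13 + 100 @ $20 + 147 @ $20 = $9,815
Difference = |$12,300 − $9,815| = $2,485

$2,485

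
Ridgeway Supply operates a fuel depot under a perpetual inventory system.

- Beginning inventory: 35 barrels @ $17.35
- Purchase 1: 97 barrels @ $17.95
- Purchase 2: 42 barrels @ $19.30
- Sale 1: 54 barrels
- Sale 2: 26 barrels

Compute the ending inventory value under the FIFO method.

Sale 1 (54) [FIFO — oldest first]: 35 @ $17.35 + 19 @ $17.95 = $948.30
Sale 2 (26) [FIFO — oldest first]: 26 @ $17.95 = $466.70
Total COGS = $948.30 + $466.70 = $1,415.00
Ending inventory: 52 @ $17.95 + 42 @ $19.30 = $1,744.00

Ending inventory = $1,744.00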